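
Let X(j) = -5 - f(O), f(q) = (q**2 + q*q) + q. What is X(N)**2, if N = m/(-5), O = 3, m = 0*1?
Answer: 676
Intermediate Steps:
m = 0
f(q) = q + 2*q**2 (f(q) = (q**2 + q**2) + q = 2*q**2 + q = q + 2*q**2)
N = 0 (N = 0/(-5) = 0*(-1/5) = 0)
X(j) = -26 (X(j) = -5 - 3*(1 + 2*3) = -5 - 3*(1 + 6) = -5 - 3*7 = -5 - 1*21 = -5 - 21 = -26)
X(N)**2 = (-26)**2 = 676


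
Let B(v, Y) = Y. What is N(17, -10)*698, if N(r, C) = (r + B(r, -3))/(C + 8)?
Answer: -4886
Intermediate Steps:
N(r, C) = (-3 + r)/(8 + C) (N(r, C) = (r - 3)/(C + 8) = (-3 + r)/(8 + C))
N(17, -10)*698 = ((-3 + 17)/(8 - 10))*698 = (14/(-2))*698 = -½*14*698 = -7*698 = -4886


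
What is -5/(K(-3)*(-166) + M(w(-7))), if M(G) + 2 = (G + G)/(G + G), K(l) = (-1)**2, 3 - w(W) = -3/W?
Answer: 5/167 ≈ 0.029940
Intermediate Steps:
w(W) = 3 + 3/W (w(W) = 3 - (-3)/W = 3 + 3/W)
K(l) = 1
M(G) = -1 (M(G) = -2 + (G + G)/(G + G) = -2 + (2*G)/((2*G)) = -2 + (2*G)*(1/(2*G)) = -2 + 1 = -1)
-5/(K(-3)*(-166) + M(w(-7))) = -5/(1*(-166) - 1) = -5/(-166 - 1) = -5/(-167) = -1/167*(-5) = 5/167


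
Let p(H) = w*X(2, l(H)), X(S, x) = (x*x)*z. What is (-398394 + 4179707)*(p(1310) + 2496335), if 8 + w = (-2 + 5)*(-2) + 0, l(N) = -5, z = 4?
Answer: 9434130149655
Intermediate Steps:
w = -14 (w = -8 + ((-2 + 5)*(-2) + 0) = -8 + (3*(-2) + 0) = -8 + (-6 + 0) = -8 - 6 = -14)
X(S, x) = 4*x**2 (X(S, x) = (x*x)*4 = x**2*4 = 4*x**2)
p(H) = -1400 (p(H) = -56*(-5)**2 = -56*25 = -14*100 = -1400)
(-398394 + 4179707)*(p(1310) + 2496335) = (-398394 + 4179707)*(-1400 + 2496335) = 3781313*2494935 = 9434130149655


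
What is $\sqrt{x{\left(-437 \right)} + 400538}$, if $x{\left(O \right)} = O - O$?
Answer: $\sqrt{400538} \approx 632.88$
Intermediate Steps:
$x{\left(O \right)} = 0$
$\sqrt{x{\left(-437 \right)} + 400538} = \sqrt{0 + 400538} = \sqrt{400538}$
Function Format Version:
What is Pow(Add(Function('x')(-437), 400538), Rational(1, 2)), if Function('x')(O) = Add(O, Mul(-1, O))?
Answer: Pow(400538, Rational(1, 2)) ≈ 632.88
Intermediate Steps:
Function('x')(O) = 0
Pow(Add(Function('x')(-437), 400538), Rational(1, 2)) = Pow(Add(0, 400538), Rational(1, 2)) = Pow(400538, Rational(1, 2))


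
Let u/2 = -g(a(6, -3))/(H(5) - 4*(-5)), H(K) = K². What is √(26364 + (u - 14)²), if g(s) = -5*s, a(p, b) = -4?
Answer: 4*√134590/9 ≈ 163.05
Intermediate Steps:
u = -8/9 (u = 2*(-(-5*(-4))/(5² - 4*(-5))) = 2*(-20/(25 + 20)) = 2*(-20/45) = 2*(-1*4/9) = 2*(-4/9) = -8/9 ≈ -0.88889)
√(26364 + (u - 14)²) = √(26364 + (-8/9 - 14)²) = √(26364 + (-134/9)²) = √(26364 + 17956/81) = √(2153440/81) = 4*√134590/9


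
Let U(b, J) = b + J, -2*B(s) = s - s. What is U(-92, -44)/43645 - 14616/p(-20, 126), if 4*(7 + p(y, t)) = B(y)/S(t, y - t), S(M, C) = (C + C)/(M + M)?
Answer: 91130624/43645 ≈ 2088.0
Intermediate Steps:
S(M, C) = C/M (S(M, C) = (2*C)/((2*M)) = (2*C)*(1/(2*M)) = C/M)
B(s) = 0 (B(s) = -(s - s)/2 = -½*0 = 0)
U(b, J) = J + b
p(y, t) = -7 (p(y, t) = -7 + (0/(((y - t)/t)))/4 = -7 + (0*(t/(y - t)))/4 = -7 + (¼)*0 = -7 + 0 = -7)
U(-92, -44)/43645 - 14616/p(-20, 126) = (-44 - 92)/43645 - 14616/(-7) = -136*1/43645 - 14616*(-⅐) = -136/43645 + 2088 = 91130624/43645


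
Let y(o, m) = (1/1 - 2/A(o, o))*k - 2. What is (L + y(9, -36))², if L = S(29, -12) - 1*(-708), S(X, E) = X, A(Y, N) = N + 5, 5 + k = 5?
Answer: 540225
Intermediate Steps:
k = 0 (k = -5 + 5 = 0)
A(Y, N) = 5 + N
L = 737 (L = 29 - 1*(-708) = 29 + 708 = 737)
y(o, m) = -2 (y(o, m) = (1/1 - 2/(5 + o))*0 - 2 = (1*1 - 2/(5 + o))*0 - 2 = (1 - 2/(5 + o))*0 - 2 = 0 - 2 = -2)
(L + y(9, -36))² = (737 - 2)² = 735² = 540225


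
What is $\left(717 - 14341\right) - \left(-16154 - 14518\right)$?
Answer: $17048$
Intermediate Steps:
$\left(717 - 14341\right) - \left(-16154 - 14518\right) = -13624 - -30672 = -13624 + 30672 = 17048$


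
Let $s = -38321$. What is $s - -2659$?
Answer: $-35662$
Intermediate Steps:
$s - -2659 = -38321 - -2659 = -38321 + 2659 = -35662$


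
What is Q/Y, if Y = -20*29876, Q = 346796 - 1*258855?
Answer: -12563/85360 ≈ -0.14718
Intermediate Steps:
Q = 87941 (Q = 346796 - 258855 = 87941)
Y = -597520
Q/Y = 87941/(-597520) = 87941*(-1/597520) = -12563/85360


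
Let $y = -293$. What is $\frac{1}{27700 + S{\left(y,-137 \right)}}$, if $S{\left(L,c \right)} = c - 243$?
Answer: $\frac{1}{27320} \approx 3.6603 \cdot 10^{-5}$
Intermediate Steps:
$S{\left(L,c \right)} = -243 + c$
$\frac{1}{27700 + S{\left(y,-137 \right)}} = \frac{1}{27700 - 380} = \frac{1}{27320}$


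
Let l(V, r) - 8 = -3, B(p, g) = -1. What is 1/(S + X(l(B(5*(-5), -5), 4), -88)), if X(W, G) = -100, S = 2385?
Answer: 1/2285 ≈ 0.00043764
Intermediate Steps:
l(V, r) = 5 (l(V, r) = 8 - 3 = 5)
1/(S + X(l(B(5*(-5), -5), 4), -88)) = 1/(2385 - 100) = 1/2285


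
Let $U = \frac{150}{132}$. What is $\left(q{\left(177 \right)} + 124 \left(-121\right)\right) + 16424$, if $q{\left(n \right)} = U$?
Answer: $\frac{31265}{22} \approx 1421.1$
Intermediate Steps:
$U = \frac{25}{22}$ ($U = 150 \cdot \frac{1}{132} = \frac{25}{22} \approx 1.1364$)
$q{\left(n \right)} = \frac{25}{22}$
$\left(q{\left(177 \right)} + 124 \left(-121\right)\right) + 16424 = \left(\frac{25}{22} + 124 \left(-121\right)\right) + 16424 = \left(\frac{25}{22} - 15004\right) + 16424 = - \frac{330063}{22} + 16424 = \frac{31265}{22}$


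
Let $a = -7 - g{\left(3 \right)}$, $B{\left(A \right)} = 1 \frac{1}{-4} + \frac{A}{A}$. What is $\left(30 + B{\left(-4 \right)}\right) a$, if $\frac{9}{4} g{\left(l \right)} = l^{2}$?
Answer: $- \frac{1353}{4} \approx -338.25$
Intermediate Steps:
$B{\left(A \right)} = \frac{3}{4}$ ($B{\left(A \right)} = 1 \left(- \frac{1}{4}\right) + 1 = - \frac{1}{4} + 1 = \frac{3}{4}$)
$g{\left(l \right)} = \frac{4 l^{2}}{9}$
$a = -11$ ($a = -7 - \frac{4 \cdot 3^{2}}{9} = -7 - \frac{4}{9} \cdot 9 = -7 - 4 = -11$)
$\left(30 + B{\left(-4 \right)}\right) a = \left(30 + \frac{3}{4}\right) \left(-11\right) = \frac{123}{4} \left(-11\right) = - \frac{1353}{4}$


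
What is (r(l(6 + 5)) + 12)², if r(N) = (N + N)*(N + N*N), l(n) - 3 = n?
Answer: 34715664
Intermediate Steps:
l(n) = 3 + n
r(N) = 2*N*(N + N²) (r(N) = (2*N)*(N + N²) = 2*N*(N + N²))
(r(l(6 + 5)) + 12)² = (2*(3 + (6 + 5))²*(1 + (3 + (6 + 5))) + 12)² = (2*(3 + 11)²*(1 + (3 + 11)) + 12)² = (2*14²*(1 + 14) + 12)² = (2*196*15 + 12)² = (5880 + 12)² = 5892² = 34715664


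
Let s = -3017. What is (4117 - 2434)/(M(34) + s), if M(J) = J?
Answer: -1683/2983 ≈ -0.56420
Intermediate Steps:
(4117 - 2434)/(M(34) + s) = (4117 - 2434)/(34 - 3017) = 1683/(-2983) = 1683*(-1/2983) = -1683/2983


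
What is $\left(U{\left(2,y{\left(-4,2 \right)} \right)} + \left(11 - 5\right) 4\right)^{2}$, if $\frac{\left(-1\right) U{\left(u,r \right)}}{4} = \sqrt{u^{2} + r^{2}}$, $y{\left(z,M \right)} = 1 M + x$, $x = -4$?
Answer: $704 - 384 \sqrt{2} \approx 160.94$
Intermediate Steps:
$y{\left(z,M \right)} = -4 + M$ ($y{\left(z,M \right)} = 1 M - 4 = M - 4 = -4 + M$)
$U{\left(u,r \right)} = - 4 \sqrt{r^{2} + u^{2}}$ ($U{\left(u,r \right)} = - 4 \sqrt{u^{2} + r^{2}} = - 4 \sqrt{r^{2} + u^{2}}$)
$\left(U{\left(2,y{\left(-4,2 \right)} \right)} + \left(11 - 5\right) 4\right)^{2} = \left(- 4 \sqrt{\left(-4 + 2\right)^{2} + 2^{2}} + \left(11 - 5\right) 4\right)^{2} = \left(- 4 \sqrt{\left(-2\right)^{2} + 4} + 6 \cdot 4\right)^{2} = \left(- 4 \sqrt{4 + 4} + 24\right)^{2} = \left(- 4 \sqrt{8} + 24\right)^{2} = \left(- 4 \cdot 2 \sqrt{2} + 24\right)^{2} = \left(- 8 \sqrt{2} + 24\right)^{2} = \left(24 - 8 \sqrt{2}\right)^{2}$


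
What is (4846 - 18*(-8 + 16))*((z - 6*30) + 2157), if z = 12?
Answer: 9352278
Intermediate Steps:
(4846 - 18*(-8 + 16))*((z - 6*30) + 2157) = (4846 - 18*(-8 + 16))*((12 - 6*30) + 2157) = (4846 - 18*8)*((12 - 180) + 2157) = (4846 - 144)*(-168 + 2157) = 4702*1989 = 9352278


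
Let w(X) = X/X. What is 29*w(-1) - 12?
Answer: 17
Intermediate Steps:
w(X) = 1
29*w(-1) - 12 = 29*1 - 12 = 29 - 12 = 17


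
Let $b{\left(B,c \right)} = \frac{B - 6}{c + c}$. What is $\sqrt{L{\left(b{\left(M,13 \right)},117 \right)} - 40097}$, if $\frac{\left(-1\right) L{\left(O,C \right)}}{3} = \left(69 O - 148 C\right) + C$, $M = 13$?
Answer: $\frac{\sqrt{7736326}}{26} \approx 106.98$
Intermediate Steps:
$b{\left(B,c \right)} = \frac{-6 + B}{2 c}$
$L{\left(O,C \right)} = - 207 O + 441 C$ ($L{\left(O,C \right)} = - 3 \left(\left(69 O - 148 C\right) + C\right) = - 3 \left(\left(- 148 C + 69 O\right) + C\right) = - 3 \left(- 147 C + 69 O\right) = - 207 O + 441 C$)
$\sqrt{L{\left(b{\left(M,13 \right)},117 \right)} - 40097} = \sqrt{\left(- 207 \frac{-6 + 13}{2 \cdot 13} + 441 \cdot 117\right) - 40097} = \sqrt{\left(- 207 \cdot \frac{1}{2} \cdot \frac{1}{13} \cdot 7 + 51597\right) - 40097} = \sqrt{\left(\left(-207\right) \frac{7}{26} + 51597\right) - 40097} = \sqrt{\left(- \frac{1449}{26} + 51597\right) - 40097} = \sqrt{\frac{1340073}{26} - 40097} = \sqrt{\frac{297551}{26}} = \frac{\sqrt{7736326}}{26}$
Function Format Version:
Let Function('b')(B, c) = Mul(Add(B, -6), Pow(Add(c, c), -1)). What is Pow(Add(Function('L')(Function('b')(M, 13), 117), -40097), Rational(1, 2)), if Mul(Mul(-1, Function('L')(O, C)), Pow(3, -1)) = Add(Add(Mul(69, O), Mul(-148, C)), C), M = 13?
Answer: Mul(Rational(1, 26), Pow(7736326, Rational(1, 2))) ≈ 106.98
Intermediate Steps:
Function('b')(B, c) = Mul(Rational(1, 2), Pow(c, -1), Add(-6, B)) (Function('b')(B, c) = Mul(Add(-6, B), Pow(Mul(2, c), -1)) = Mul(Add(-6, B), Mul(Rational(1, 2), Pow(c, -1))) = Mul(Rational(1, 2), Pow(c, -1), Add(-6, B)))
Function('L')(O, C) = Add(Mul(-207, O), Mul(441, C)) (Function('L')(O, C) = Mul(-3, Add(Add(Mul(69, O), Mul(-148, C)), C)) = Mul(-3, Add(Add(Mul(-148, C), Mul(69, O)), C)) = Mul(-3, Add(Mul(-147, C), Mul(69, O))) = Add(Mul(-207, O), Mul(441, C)))
Pow(Add(Function('L')(Function('b')(M, 13), 117), -40097), Rational(1, 2)) = Pow(Add(Add(Mul(-207, Mul(Rational(1, 2), Pow(13, -1), Add(-6, 13))), Mul(441, 117)), -40097), Rational(1, 2)) = Pow(Add(Add(Mul(-207, Mul(Rational(1, 2), Rational(1, 13), 7)), 51597), -40097), Rational(1, 2)) = Pow(Add(Add(Mul(-207, Rational(7, 26)), 51597), -40097), Rational(1, 2)) = Pow(Add(Add(Rational(-1449, 26), 51597), -40097), Rational(1, 2)) = Pow(Add(Rational(1340073, 26), -40097), Rational(1, 2)) = Pow(Rational(297551, 26), Rational(1, 2)) = Mul(Rational(1, 26), Pow(7736326, Rational(1, 2)))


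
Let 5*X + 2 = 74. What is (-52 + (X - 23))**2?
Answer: 91809/25 ≈ 3672.4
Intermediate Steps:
X = 72/5 (X = -2/5 + (1/5)*74 = -2/5 + 74/5 = 72/5 ≈ 14.400)
(-52 + (X - 23))**2 = (-52 + (72/5 - 23))**2 = (-52 - 43/5)**2 = (-303/5)**2 = 91809/25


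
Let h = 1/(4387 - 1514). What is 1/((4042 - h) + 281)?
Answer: 2873/12419978 ≈ 0.00023132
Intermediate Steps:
h = 1/2873 ≈ 0.00034807
1/((4042 - h) + 281) = 1/((4042 - 1*1/2873) + 281) = 1/((4042 - 1/2873) + 281) = 1/(11612665/2873 + 281) = 1/(12419978/2873) = 2873/12419978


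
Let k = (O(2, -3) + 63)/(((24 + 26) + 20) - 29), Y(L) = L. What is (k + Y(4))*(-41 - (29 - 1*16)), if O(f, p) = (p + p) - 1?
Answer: -11880/41 ≈ -289.76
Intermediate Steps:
O(f, p) = -1 + 2*p (O(f, p) = 2*p - 1 = -1 + 2*p)
k = 56/41 (k = ((-1 + 2*(-3)) + 63)/(((24 + 26) + 20) - 29) = ((-1 - 6) + 63)/((50 + 20) - 29) = (-7 + 63)/(70 - 29) = 56/41 ≈ 1.3659)
(k + Y(4))*(-41 - (29 - 1*16)) = (56/41 + 4)*(-41 - (29 - 1*16)) = 220*(-41 - (29 - 16))/41 = 220*(-41 - 1*13)/41 = 220*(-41 - 13)/41 = (220/41)*(-54) = -11880/41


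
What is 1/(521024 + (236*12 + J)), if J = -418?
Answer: 1/523438 ≈ 1.9104e-6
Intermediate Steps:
1/(521024 + (236*12 + J)) = 1/(521024 + (236*12 - 418)) = 1/(521024 + (2832 - 418)) = 1/(521024 + 2414) = 1/523438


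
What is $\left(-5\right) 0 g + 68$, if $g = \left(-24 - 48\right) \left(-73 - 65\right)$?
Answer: $68$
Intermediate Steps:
$g = 9936$ ($g = \left(-72\right) \left(-138\right) = 9936$)
$\left(-5\right) 0 g + 68 = \left(-5\right) 0 \cdot 9936 + 68 = 0 \cdot 9936 + 68 = 0 + 68 = 68$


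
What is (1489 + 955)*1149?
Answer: 2808156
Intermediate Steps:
(1489 + 955)*1149 = 2444*1149 = 2808156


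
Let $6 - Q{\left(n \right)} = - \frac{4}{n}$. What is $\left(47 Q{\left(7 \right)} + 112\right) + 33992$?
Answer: $\frac{240890}{7} \approx 34413.0$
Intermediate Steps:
$Q{\left(n \right)} = 6 + \frac{4}{n}$ ($Q{\left(n \right)} = 6 - - \frac{4}{n} = 6 + \frac{4}{n}$)
$\left(47 Q{\left(7 \right)} + 112\right) + 33992 = \left(47 \left(6 + \frac{4}{7}\right) + 112\right) + 33992 = \left(47 \cdot \frac{46}{7} + 112\right) + 33992 = \left(\frac{2162}{7} + 112\right) + 33992 = \frac{2946}{7} + 33992 = \frac{240890}{7}$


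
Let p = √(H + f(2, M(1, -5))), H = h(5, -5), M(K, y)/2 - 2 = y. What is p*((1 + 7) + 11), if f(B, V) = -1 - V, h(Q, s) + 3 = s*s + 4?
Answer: 19*√31 ≈ 105.79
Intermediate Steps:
M(K, y) = 4 + 2*y
h(Q, s) = 1 + s² (h(Q, s) = -3 + (s*s + 4) = -3 + (s² + 4) = -3 + (4 + s²) = 1 + s²)
H = 26 (H = 1 + (-5)² = 1 + 25 = 26)
p = √31 (p = √(26 + (-1 - (4 + 2*(-5)))) = √(26 + (-1 - (4 - 10))) = √(26 + (-1 - 1*(-6))) = √(26 + (-1 + 6)) = √(26 + 5) = √31 ≈ 5.5678)
p*((1 + 7) + 11) = √31*((1 + 7) + 11) = √31*(8 + 11) = √31*19 = 19*√31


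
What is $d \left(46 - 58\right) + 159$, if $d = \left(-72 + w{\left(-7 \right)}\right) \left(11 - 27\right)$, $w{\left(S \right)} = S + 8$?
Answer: $-13473$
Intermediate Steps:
$w{\left(S \right)} = 8 + S$
$d = 1136$ ($d = \left(-72 + \left(8 - 7\right)\right) \left(11 - 27\right) = \left(-72 + 1\right) \left(-16\right) = \left(-71\right) \left(-16\right) = 1136$)
$d \left(46 - 58\right) + 159 = 1136 \left(46 - 58\right) + 159 = 1136 \left(-12\right) + 159 = -13632 + 159 = -13473$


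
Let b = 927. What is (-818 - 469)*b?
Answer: -1193049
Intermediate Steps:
(-818 - 469)*b = (-818 - 469)*927 = -1287*927 = -1193049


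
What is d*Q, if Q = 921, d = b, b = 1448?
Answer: 1333608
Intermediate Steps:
d = 1448
d*Q = 1448*921 = 1333608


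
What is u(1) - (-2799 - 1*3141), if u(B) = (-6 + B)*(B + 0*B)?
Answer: 5935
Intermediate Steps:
u(B) = B*(-6 + B) (u(B) = (-6 + B)*(B + 0) = (-6 + B)*B = B*(-6 + B))
u(1) - (-2799 - 1*3141) = 1*(-6 + 1) - (-2799 - 1*3141) = 1*(-5) - (-2799 - 3141) = -5 - 1*(-5940) = -5 + 5940 = 5935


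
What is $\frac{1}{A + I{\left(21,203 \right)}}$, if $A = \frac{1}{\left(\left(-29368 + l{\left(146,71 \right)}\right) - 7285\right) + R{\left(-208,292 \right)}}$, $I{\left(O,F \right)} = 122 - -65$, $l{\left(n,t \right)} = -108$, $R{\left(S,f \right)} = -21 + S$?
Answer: $\frac{36990}{6917129} \approx 0.0053476$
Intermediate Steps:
$I{\left(O,F \right)} = 187$ ($I{\left(O,F \right)} = 122 + 65 = 187$)
$A = - \frac{1}{36990}$ ($A = \frac{1}{\left(\left(-29368 - 108\right) - 7285\right) - 229} = \frac{1}{\left(-29476 - 7285\right) - 229} = \frac{1}{-36761 - 229} = \frac{1}{-36990} = - \frac{1}{36990} \approx -2.7034 \cdot 10^{-5}$)
$\frac{1}{A + I{\left(21,203 \right)}} = \frac{1}{- \frac{1}{36990} + 187} = \frac{1}{\frac{6917129}{36990}} = \frac{36990}{6917129}$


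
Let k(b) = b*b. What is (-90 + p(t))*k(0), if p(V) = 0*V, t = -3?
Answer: 0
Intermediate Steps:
k(b) = b²
p(V) = 0
(-90 + p(t))*k(0) = (-90 + 0)*0² = -90*0 = 0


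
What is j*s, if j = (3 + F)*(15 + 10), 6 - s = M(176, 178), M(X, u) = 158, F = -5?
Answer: 7600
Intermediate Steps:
s = -152 (s = 6 - 1*158 = 6 - 158 = -152)
j = -50 (j = (3 - 5)*(15 + 10) = -2*25 = -50)
j*s = -50*(-152) = 7600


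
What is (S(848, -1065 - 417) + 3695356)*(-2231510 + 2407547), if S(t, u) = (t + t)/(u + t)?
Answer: 206214495503148/317 ≈ 6.5052e+11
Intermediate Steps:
S(t, u) = 2*t/(t + u) (S(t, u) = (2*t)/(t + u) = 2*t/(t + u))
(S(848, -1065 - 417) + 3695356)*(-2231510 + 2407547) = (2*848/(848 + (-1065 - 417)) + 3695356)*(-2231510 + 2407547) = (2*848/(848 - 1482) + 3695356)*176037 = (2*848/(-634) + 3695356)*176037 = (2*848*(-1/634) + 3695356)*176037 = (-848/317 + 3695356)*176037 = (1171427004/317)*176037 = 206214495503148/317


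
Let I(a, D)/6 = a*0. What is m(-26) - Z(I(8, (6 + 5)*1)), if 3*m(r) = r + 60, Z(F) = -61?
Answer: 217/3 ≈ 72.333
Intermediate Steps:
I(a, D) = 0 (I(a, D) = 6*(a*0) = 6*0 = 0)
m(r) = 20 + r/3 (m(r) = (r + 60)/3 = (60 + r)/3 = 20 + r/3)
m(-26) - Z(I(8, (6 + 5)*1)) = (20 + (⅓)*(-26)) - 1*(-61) = (20 - 26/3) + 61 = 34/3 + 61 = 217/3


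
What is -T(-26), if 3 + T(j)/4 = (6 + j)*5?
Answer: 412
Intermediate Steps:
T(j) = 108 + 20*j (T(j) = -12 + 4*((6 + j)*5) = -12 + 4*(30 + 5*j) = -12 + (120 + 20*j) = 108 + 20*j)
-T(-26) = -(108 + 20*(-26)) = -(108 - 520) = -1*(-412) = 412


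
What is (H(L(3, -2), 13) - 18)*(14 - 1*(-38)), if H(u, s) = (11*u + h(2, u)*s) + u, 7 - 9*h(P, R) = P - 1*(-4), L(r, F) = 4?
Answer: 14716/9 ≈ 1635.1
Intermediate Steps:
h(P, R) = 1/3 - P/9 (h(P, R) = 7/9 - (P - 1*(-4))/9 = 7/9 - (P + 4)/9 = 7/9 - (4 + P)/9 = 7/9 + (-4/9 - P/9) = 1/3 - P/9)
H(u, s) = 12*u + s/9 (H(u, s) = (11*u + (1/3 - 1/9*2)*s) + u = (11*u + (1/3 - 2/9)*s) + u = (11*u + s/9) + u = 12*u + s/9)
(H(L(3, -2), 13) - 18)*(14 - 1*(-38)) = ((12*4 + (1/9)*13) - 18)*(14 - 1*(-38)) = ((48 + 13/9) - 18)*(14 + 38) = (445/9 - 18)*52 = (283/9)*52 = 14716/9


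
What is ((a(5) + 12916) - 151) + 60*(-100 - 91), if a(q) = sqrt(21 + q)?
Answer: 1305 + sqrt(26) ≈ 1310.1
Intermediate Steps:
((a(5) + 12916) - 151) + 60*(-100 - 91) = ((sqrt(21 + 5) + 12916) - 151) + 60*(-100 - 91) = ((sqrt(26) + 12916) - 151) + 60*(-191) = ((12916 + sqrt(26)) - 151) - 11460 = (12765 + sqrt(26)) - 11460 = 1305 + sqrt(26)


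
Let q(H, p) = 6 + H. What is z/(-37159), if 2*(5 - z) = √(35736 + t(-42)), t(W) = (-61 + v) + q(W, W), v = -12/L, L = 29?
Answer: -5/37159 + √29972051/2155222 ≈ 0.0024056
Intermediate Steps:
v = -12/29 ≈ -0.41379
t(W) = -1607/29 + W (t(W) = (-61 - 12/29) + (6 + W) = -1781/29 + (6 + W) = -1607/29 + W)
z = 5 - √29972051/58 (z = 5 - √(35736 + (-1607/29 - 42))/2 = 5 - √(35736 - 2825/29)/2 = 5 - √29972051/58 ≈ -89.391)
z/(-37159) = (5 - √29972051/58)/(-37159) = (5 - √29972051/58)*(-1/37159) = -5/37159 + √29972051/2155222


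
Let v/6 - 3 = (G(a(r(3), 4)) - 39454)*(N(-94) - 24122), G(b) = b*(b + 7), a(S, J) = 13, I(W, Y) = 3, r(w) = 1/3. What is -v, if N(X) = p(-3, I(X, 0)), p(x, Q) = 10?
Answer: -5670274386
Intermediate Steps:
r(w) = ⅓
N(X) = 10
G(b) = b*(7 + b)
v = 5670274386 (v = 18 + 6*((13*(7 + 13) - 39454)*(10 - 24122)) = 18 + 6*((13*20 - 39454)*(-24112)) = 18 + 6*((260 - 39454)*(-24112)) = 18 + 6*(-39194*(-24112)) = 18 + 6*945045728 = 18 + 5670274368 = 5670274386)
-v = -1*5670274386 = -5670274386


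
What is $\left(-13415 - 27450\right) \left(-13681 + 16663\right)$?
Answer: $-121859430$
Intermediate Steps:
$\left(-13415 - 27450\right) \left(-13681 + 16663\right) = \left(-13415 - 27450\right) 2982 = \left(-40865\right) 2982 = -121859430$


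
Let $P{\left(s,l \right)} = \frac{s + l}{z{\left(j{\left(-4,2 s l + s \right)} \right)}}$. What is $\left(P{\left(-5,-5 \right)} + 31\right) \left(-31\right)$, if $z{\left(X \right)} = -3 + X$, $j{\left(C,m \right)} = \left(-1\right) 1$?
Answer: $- \frac{2077}{2} \approx -1038.5$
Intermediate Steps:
$j{\left(C,m \right)} = -1$
$P{\left(s,l \right)} = - \frac{l}{4} - \frac{s}{4}$ ($P{\left(s,l \right)} = \frac{s + l}{-3 - 1} = \frac{l + s}{-4} = \left(l + s\right) \left(- \frac{1}{4}\right) = - \frac{l}{4} - \frac{s}{4}$)
$\left(P{\left(-5,-5 \right)} + 31\right) \left(-31\right) = \left(\left(\left(- \frac{1}{4}\right) \left(-5\right) - - \frac{5}{4}\right) + 31\right) \left(-31\right) = \left(\left(\frac{5}{4} + \frac{5}{4}\right) + 31\right) \left(-31\right) = \left(\frac{5}{2} + 31\right) \left(-31\right) = \frac{67}{2} \left(-31\right) = - \frac{2077}{2}$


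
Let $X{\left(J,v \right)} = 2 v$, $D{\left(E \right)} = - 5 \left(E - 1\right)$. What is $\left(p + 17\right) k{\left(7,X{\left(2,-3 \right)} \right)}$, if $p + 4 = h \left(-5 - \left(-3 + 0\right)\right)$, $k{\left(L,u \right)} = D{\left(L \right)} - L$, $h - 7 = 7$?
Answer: $555$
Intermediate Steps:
$h = 14$ ($h = 7 + 7 = 14$)
$D{\left(E \right)} = 5 - 5 E$ ($D{\left(E \right)} = - 5 \left(-1 + E\right) = 5 - 5 E$)
$k{\left(L,u \right)} = 5 - 6 L$ ($k{\left(L,u \right)} = \left(5 - 5 L\right) - L = 5 - 6 L$)
$p = -32$ ($p = -4 + 14 \left(-5 - \left(-3 + 0\right)\right) = -4 + 14 \left(-5 - -3\right) = -4 + 14 \left(-5 + 3\right) = -4 + 14 \left(-2\right) = -4 - 28 = -32$)
$\left(p + 17\right) k{\left(7,X{\left(2,-3 \right)} \right)} = \left(-32 + 17\right) \left(5 - 42\right) = - 15 \left(5 - 42\right) = \left(-15\right) \left(-37\right) = 555$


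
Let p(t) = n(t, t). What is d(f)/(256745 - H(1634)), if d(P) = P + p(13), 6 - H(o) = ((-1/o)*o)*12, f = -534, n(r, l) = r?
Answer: -521/256727 ≈ -0.0020294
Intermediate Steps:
p(t) = t
H(o) = 18 (H(o) = 6 - (-1/o)*o*12 = 6 - (-1)*12 = 6 - 1*(-12) = 6 + 12 = 18)
d(P) = 13 + P (d(P) = P + 13 = 13 + P)
d(f)/(256745 - H(1634)) = (13 - 534)/(256745 - 1*18) = -521/(256745 - 18) = -521/256727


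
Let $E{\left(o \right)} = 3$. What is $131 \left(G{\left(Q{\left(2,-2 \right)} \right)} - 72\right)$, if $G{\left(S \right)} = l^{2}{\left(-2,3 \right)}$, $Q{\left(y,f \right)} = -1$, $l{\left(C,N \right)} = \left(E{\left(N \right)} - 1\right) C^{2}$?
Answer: $-1048$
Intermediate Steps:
$l{\left(C,N \right)} = 2 C^{2}$ ($l{\left(C,N \right)} = \left(3 - 1\right) C^{2} = 2 C^{2}$)
$G{\left(S \right)} = 64$ ($G{\left(S \right)} = \left(2 \left(-2\right)^{2}\right)^{2} = \left(2 \cdot 4\right)^{2} = 8^{2} = 64$)
$131 \left(G{\left(Q{\left(2,-2 \right)} \right)} - 72\right) = 131 \left(64 - 72\right) = 131 \left(-8\right) = -1048$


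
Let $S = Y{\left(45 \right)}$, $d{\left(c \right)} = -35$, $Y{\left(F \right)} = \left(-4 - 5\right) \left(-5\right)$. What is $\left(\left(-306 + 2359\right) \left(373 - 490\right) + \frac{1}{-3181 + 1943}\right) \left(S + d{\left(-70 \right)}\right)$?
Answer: $- \frac{1486844195}{619} \approx -2.402 \cdot 10^{6}$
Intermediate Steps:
$Y{\left(F \right)} = 45$ ($Y{\left(F \right)} = \left(-9\right) \left(-5\right) = 45$)
$S = 45$
$\left(\left(-306 + 2359\right) \left(373 - 490\right) + \frac{1}{-3181 + 1943}\right) \left(S + d{\left(-70 \right)}\right) = \left(\left(-306 + 2359\right) \left(373 - 490\right) + \frac{1}{-3181 + 1943}\right) \left(45 - 35\right) = \left(2053 \left(-117\right) + \frac{1}{-1238}\right) 10 = \left(-240201 - \frac{1}{1238}\right) 10 = \left(- \frac{297368839}{1238}\right) 10 = - \frac{1486844195}{619}$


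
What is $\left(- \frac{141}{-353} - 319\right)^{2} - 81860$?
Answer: $\frac{2448108416}{124609} \approx 19646.0$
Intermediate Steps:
$\left(- \frac{141}{-353} - 319\right)^{2} - 81860 = \left(\left(-141\right) \left(- \frac{1}{353}\right) - 319\right)^{2} - 81860 = \left(\frac{141}{353} - 319\right)^{2} - 81860 = \left(- \frac{112466}{353}\right)^{2} - 81860 = \frac{12648601156}{124609} - 81860 = \frac{2448108416}{124609}$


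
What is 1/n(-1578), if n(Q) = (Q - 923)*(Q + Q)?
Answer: 1/7893156 ≈ 1.2669e-7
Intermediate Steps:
n(Q) = 2*Q*(-923 + Q) (n(Q) = (-923 + Q)*(2*Q) = 2*Q*(-923 + Q))
1/n(-1578) = 1/(2*(-1578)*(-923 - 1578)) = 1/(2*(-1578)*(-2501)) = 1/7893156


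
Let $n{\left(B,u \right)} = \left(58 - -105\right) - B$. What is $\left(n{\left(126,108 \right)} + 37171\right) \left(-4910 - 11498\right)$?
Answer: $-610508864$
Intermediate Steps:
$n{\left(B,u \right)} = 163 - B$ ($n{\left(B,u \right)} = \left(58 + 105\right) - B = 163 - B$)
$\left(n{\left(126,108 \right)} + 37171\right) \left(-4910 - 11498\right) = \left(\left(163 - 126\right) + 37171\right) \left(-4910 - 11498\right) = \left(\left(163 - 126\right) + 37171\right) \left(-16408\right) = \left(37 + 37171\right) \left(-16408\right) = 37208 \left(-16408\right) = -610508864$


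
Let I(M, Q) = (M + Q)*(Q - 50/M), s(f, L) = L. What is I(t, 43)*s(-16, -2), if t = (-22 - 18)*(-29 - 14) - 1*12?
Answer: -64256447/427 ≈ -1.5048e+5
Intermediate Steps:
t = 1708 (t = -40*(-43) - 12 = 1720 - 12 = 1708)
I(t, 43)*s(-16, -2) = (-50 + 43**2 + 1708*43 - 50*43/1708)*(-2) = (-50 + 1849 + 73444 - 50*43*1/1708)*(-2) = (-50 + 1849 + 73444 - 1075/854)*(-2) = (64256447/854)*(-2) = -64256447/427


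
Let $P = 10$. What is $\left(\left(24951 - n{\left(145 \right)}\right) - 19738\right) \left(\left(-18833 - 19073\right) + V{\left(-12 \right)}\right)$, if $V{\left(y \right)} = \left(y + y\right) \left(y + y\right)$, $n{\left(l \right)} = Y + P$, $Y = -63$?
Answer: $-196579780$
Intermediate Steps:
$n{\left(l \right)} = -53$ ($n{\left(l \right)} = -63 + 10 = -53$)
$V{\left(y \right)} = 4 y^{2}$ ($V{\left(y \right)} = 2 y 2 y = 4 y^{2}$)
$\left(\left(24951 - n{\left(145 \right)}\right) - 19738\right) \left(\left(-18833 - 19073\right) + V{\left(-12 \right)}\right) = \left(\left(24951 - -53\right) - 19738\right) \left(\left(-18833 - 19073\right) + 4 \left(-12\right)^{2}\right) = \left(\left(24951 + 53\right) - 19738\right) \left(-37906 + 4 \cdot 144\right) = \left(25004 - 19738\right) \left(-37906 + 576\right) = 5266 \left(-37330\right) = -196579780$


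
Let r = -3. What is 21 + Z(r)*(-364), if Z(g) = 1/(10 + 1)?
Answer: -133/11 ≈ -12.091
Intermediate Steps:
Z(g) = 1/11
21 + Z(r)*(-364) = 21 + (1/11)*(-364) = 21 - 364/11 = -133/11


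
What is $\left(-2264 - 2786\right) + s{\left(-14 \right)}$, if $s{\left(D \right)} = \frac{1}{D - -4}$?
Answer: $- \frac{50501}{10} \approx -5050.1$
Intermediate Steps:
$s{\left(D \right)} = \frac{1}{4 + D}$ ($s{\left(D \right)} = \frac{1}{D + 4} = \frac{1}{4 + D}$)
$\left(-2264 - 2786\right) + s{\left(-14 \right)} = \left(-2264 - 2786\right) + \frac{1}{4 - 14} = -5050 + \frac{1}{-10} = -5050 - \frac{1}{10} = - \frac{50501}{10}$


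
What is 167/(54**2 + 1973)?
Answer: 167/4889 ≈ 0.034158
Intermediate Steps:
167/(54**2 + 1973) = 167/(2916 + 1973) = 167/4889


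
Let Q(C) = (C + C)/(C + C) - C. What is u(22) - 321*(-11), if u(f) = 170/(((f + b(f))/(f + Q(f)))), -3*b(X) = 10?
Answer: 99123/28 ≈ 3540.1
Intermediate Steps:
b(X) = -10/3 (b(X) = -⅓*10 = -10/3)
Q(C) = 1 - C (Q(C) = (2*C)/((2*C)) - C = (2*C)*(1/(2*C)) - C = 1 - C)
u(f) = 170/(-10/3 + f) (u(f) = 170/(((f - 10/3)/(f + (1 - f)))) = 170/(((-10/3 + f)/1)) = 170/(((-10/3 + f)*1)) = 170/(-10/3 + f))
u(22) - 321*(-11) = 510/(-10 + 3*22) - 321*(-11) = 510/(-10 + 66) - 1*(-3531) = 510/56 + 3531 = 510*(1/56) + 3531 = 255/28 + 3531 = 99123/28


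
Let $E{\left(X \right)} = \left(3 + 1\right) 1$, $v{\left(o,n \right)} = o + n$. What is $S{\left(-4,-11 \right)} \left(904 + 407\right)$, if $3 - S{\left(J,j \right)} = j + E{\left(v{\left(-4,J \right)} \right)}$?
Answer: $13110$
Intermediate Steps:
$v{\left(o,n \right)} = n + o$
$E{\left(X \right)} = 4$ ($E{\left(X \right)} = 4 \cdot 1 = 4$)
$S{\left(J,j \right)} = -1 - j$ ($S{\left(J,j \right)} = 3 - \left(j + 4\right) = 3 - \left(4 + j\right) = -1 - j$)
$S{\left(-4,-11 \right)} \left(904 + 407\right) = \left(-1 - -11\right) \left(904 + 407\right) = \left(-1 + 11\right) 1311 = 10 \cdot 1311 = 13110$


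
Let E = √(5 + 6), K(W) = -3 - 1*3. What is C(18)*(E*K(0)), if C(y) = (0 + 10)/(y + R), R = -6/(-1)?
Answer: -5*√11/2 ≈ -8.2916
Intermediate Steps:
K(W) = -6 (K(W) = -3 - 3 = -6)
R = 6 (R = -6*(-1) = 6)
C(y) = 10/(6 + y) (C(y) = (0 + 10)/(y + 6) = 10/(6 + y))
E = √11 ≈ 3.3166
C(18)*(E*K(0)) = (10/(6 + 18))*(√11*(-6)) = (10/24)*(-6*√11) = (10*(1/24))*(-6*√11) = 5*(-6*√11)/12 = -5*√11/2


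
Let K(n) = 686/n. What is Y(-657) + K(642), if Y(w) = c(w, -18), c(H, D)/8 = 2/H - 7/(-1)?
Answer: 4010149/70299 ≈ 57.044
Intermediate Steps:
c(H, D) = 56 + 16/H (c(H, D) = 8*(2/H - 7/(-1)) = 8*(2/H - 7*(-1)) = 8*(2/H + 7) = 8*(7 + 2/H) = 56 + 16/H)
Y(w) = 56 + 16/w
Y(-657) + K(642) = (56 + 16/(-657)) + 686/642 = (56 + 16*(-1/657)) + 686*(1/642) = (56 - 16/657) + 343/321 = 36776/657 + 343/321 = 4010149/70299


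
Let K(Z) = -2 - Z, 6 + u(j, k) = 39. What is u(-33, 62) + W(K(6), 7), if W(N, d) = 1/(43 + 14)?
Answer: 1882/57 ≈ 33.018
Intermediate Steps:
u(j, k) = 33 (u(j, k) = -6 + 39 = 33)
W(N, d) = 1/57
u(-33, 62) + W(K(6), 7) = 33 + 1/57 = 1882/57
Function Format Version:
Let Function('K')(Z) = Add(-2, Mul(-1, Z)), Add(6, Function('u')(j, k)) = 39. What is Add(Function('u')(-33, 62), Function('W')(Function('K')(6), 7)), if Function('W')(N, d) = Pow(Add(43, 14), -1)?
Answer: Rational(1882, 57) ≈ 33.018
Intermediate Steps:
Function('u')(j, k) = 33 (Function('u')(j, k) = Add(-6, 39) = 33)
Function('W')(N, d) = Rational(1, 57) (Function('W')(N, d) = Pow(57, -1) = Rational(1, 57))
Add(Function('u')(-33, 62), Function('W')(Function('K')(6), 7)) = Add(33, Rational(1, 57)) = Rational(1882, 57)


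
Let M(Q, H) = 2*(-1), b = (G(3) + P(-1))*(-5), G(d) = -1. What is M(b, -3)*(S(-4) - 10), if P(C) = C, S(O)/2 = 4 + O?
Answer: 20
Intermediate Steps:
S(O) = 8 + 2*O (S(O) = 2*(4 + O) = 8 + 2*O)
b = 10 (b = (-1 - 1)*(-5) = -2*(-5) = 10)
M(Q, H) = -2
M(b, -3)*(S(-4) - 10) = -2*((8 + 2*(-4)) - 10) = -2*((8 - 8) - 10) = -2*(0 - 10) = -2*(-10) = 20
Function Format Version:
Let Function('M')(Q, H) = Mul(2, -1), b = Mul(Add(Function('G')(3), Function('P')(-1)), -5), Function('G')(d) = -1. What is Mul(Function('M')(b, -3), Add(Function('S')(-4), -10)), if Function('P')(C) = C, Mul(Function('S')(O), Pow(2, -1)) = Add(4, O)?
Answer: 20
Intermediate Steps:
Function('S')(O) = Add(8, Mul(2, O)) (Function('S')(O) = Mul(2, Add(4, O)) = Add(8, Mul(2, O)))
b = 10 (b = Mul(Add(-1, -1), -5) = Mul(-2, -5) = 10)
Function('M')(Q, H) = -2
Mul(Function('M')(b, -3), Add(Function('S')(-4), -10)) = Mul(-2, Add(Add(8, Mul(2, -4)), -10)) = Mul(-2, Add(Add(8, -8), -10)) = Mul(-2, Add(0, -10)) = Mul(-2, -10) = 20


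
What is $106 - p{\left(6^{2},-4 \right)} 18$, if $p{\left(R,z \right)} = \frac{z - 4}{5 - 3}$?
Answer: $178$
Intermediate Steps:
$p{\left(R,z \right)} = -2 + \frac{z}{2}$ ($p{\left(R,z \right)} = \frac{-4 + z}{2} = \left(-4 + z\right) \frac{1}{2} = -2 + \frac{z}{2}$)
$106 - p{\left(6^{2},-4 \right)} 18 = 106 - \left(-2 + \frac{1}{2} \left(-4\right)\right) 18 = 106 - \left(-2 - 2\right) 18 = 106 - \left(-4\right) 18 = 106 - -72 = 106 + 72 = 178$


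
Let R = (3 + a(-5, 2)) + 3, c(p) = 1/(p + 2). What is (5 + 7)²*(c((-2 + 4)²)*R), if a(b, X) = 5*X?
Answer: 384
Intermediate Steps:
c(p) = 1/(2 + p)
R = 16 (R = (3 + 5*2) + 3 = (3 + 10) + 3 = 13 + 3 = 16)
(5 + 7)²*(c((-2 + 4)²)*R) = (5 + 7)²*(16/(2 + (-2 + 4)²)) = 12²*(16/(2 + 2²)) = 144*(16/(2 + 4)) = 144*(16/6) = 144*((⅙)*16) = 144*(8/3) = 384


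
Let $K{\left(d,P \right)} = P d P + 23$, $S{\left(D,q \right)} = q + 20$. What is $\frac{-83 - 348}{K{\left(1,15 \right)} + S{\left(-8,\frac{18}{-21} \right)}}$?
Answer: $- \frac{3017}{1870} \approx -1.6134$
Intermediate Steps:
$S{\left(D,q \right)} = 20 + q$
$K{\left(d,P \right)} = 23 + d P^{2}$ ($K{\left(d,P \right)} = d P^{2} + 23 = 23 + d P^{2}$)
$\frac{-83 - 348}{K{\left(1,15 \right)} + S{\left(-8,\frac{18}{-21} \right)}} = \frac{-83 - 348}{\left(23 + 1 \cdot 15^{2}\right) + \left(20 + \frac{18}{-21}\right)} = - \frac{431}{\left(23 + 1 \cdot 225\right) + \left(20 + 18 \left(- \frac{1}{21}\right)\right)} = - \frac{431}{\left(23 + 225\right) + \left(20 - \frac{6}{7}\right)} = - \frac{431}{248 + \frac{134}{7}} = - \frac{431}{\frac{1870}{7}} = \left(-431\right) \frac{7}{1870} = - \frac{3017}{1870}$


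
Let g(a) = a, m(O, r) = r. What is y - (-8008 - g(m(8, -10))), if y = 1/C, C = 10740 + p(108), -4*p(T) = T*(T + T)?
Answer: 39254185/4908 ≈ 7998.0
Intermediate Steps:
p(T) = -T²/2 (p(T) = -T*(T + T)/4 = -T*2*T/4 = -T²/2)
C = 4908 (C = 10740 - ½*108² = 10740 - ½*11664 = 10740 - 5832 = 4908)
y = 1/4908 ≈ 0.00020375
y - (-8008 - g(m(8, -10))) = 1/4908 - (-8008 - 1*(-10)) = 1/4908 - (-8008 + 10) = 1/4908 - 1*(-7998) = 1/4908 + 7998 = 39254185/4908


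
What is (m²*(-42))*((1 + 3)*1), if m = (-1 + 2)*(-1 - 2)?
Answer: -1512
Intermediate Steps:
m = -3 (m = 1*(-3) = -3)
(m²*(-42))*((1 + 3)*1) = ((-3)²*(-42))*((1 + 3)*1) = (9*(-42))*(4*1) = -378*4 = -1512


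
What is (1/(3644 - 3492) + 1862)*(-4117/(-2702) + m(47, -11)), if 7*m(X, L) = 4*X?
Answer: 3100538875/58672 ≈ 52845.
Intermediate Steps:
m(X, L) = 4*X/7 (m(X, L) = (4*X)/7 = 4*X/7)
(1/(3644 - 3492) + 1862)*(-4117/(-2702) + m(47, -11)) = (1/(3644 - 3492) + 1862)*(-4117/(-2702) + (4/7)*47) = (1/152 + 1862)*(-4117*(-1/2702) + 188/7) = (1/152 + 1862)*(4117/2702 + 188/7) = (283025/152)*(10955/386) = 3100538875/58672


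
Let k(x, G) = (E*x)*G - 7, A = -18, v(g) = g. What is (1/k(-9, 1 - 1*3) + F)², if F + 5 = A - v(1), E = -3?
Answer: 2146225/3721 ≈ 576.79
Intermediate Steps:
k(x, G) = -7 - 3*G*x (k(x, G) = (-3*x)*G - 7 = -3*G*x - 7 = -7 - 3*G*x)
F = -24 (F = -5 + (-18 - 1*1) = -5 + (-18 - 1) = -5 - 19 = -24)
(1/k(-9, 1 - 1*3) + F)² = (1/(-7 - 3*(1 - 1*3)*(-9)) - 24)² = (1/(-7 - 3*(1 - 3)*(-9)) - 24)² = (1/(-7 - 3*(-2)*(-9)) - 24)² = (1/(-7 - 54) - 24)² = (1/(-61) - 24)² = (-1/61 - 24)² = (-1465/61)² = 2146225/3721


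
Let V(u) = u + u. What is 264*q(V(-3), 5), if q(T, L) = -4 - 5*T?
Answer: 6864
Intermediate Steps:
V(u) = 2*u
264*q(V(-3), 5) = 264*(-4 - 10*(-3)) = 264*(-4 - 5*(-6)) = 264*(-4 + 30) = 264*26 = 6864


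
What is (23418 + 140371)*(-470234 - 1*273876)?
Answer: -121877032790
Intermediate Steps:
(23418 + 140371)*(-470234 - 1*273876) = 163789*(-470234 - 273876) = 163789*(-744110) = -121877032790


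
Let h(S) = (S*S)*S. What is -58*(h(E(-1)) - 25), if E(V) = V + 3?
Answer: 986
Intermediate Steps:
E(V) = 3 + V
h(S) = S**3 (h(S) = S**2*S = S**3)
-58*(h(E(-1)) - 25) = -58*((3 - 1)**3 - 25) = -58*(2**3 - 25) = -58*(8 - 25) = -58*(-17) = 986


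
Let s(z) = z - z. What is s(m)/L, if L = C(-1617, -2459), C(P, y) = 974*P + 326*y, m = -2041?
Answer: 0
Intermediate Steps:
C(P, y) = 326*y + 974*P
s(z) = 0
L = -2376592 (L = 326*(-2459) + 974*(-1617) = -801634 - 1574958 = -2376592)
s(m)/L = 0/(-2376592) = 0*(-1/2376592) = 0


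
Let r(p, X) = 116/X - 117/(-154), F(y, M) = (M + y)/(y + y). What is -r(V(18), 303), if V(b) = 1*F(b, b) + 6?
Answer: -53315/46662 ≈ -1.1426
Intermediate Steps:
F(y, M) = (M + y)/(2*y) (F(y, M) = (M + y)/((2*y)) = (M + y)*(1/(2*y)) = (M + y)/(2*y))
V(b) = 7 (V(b) = 1*((b + b)/(2*b)) + 6 = 1*((2*b)/(2*b)) + 6 = 1*1 + 6 = 1 + 6 = 7)
r(p, X) = 117/154 + 116/X (r(p, X) = 116/X - 117*(-1/154) = 116/X + 117/154 = 117/154 + 116/X)
-r(V(18), 303) = -(117/154 + 116/303) = -1*53315/46662 = -53315/46662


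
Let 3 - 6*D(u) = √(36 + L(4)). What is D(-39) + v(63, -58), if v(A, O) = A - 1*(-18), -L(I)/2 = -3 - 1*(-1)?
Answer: 163/2 - √10/3 ≈ 80.446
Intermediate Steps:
L(I) = 4 (L(I) = -2*(-3 - 1*(-1)) = -2*(-3 + 1) = -2*(-2) = 4)
v(A, O) = 18 + A (v(A, O) = A + 18 = 18 + A)
D(u) = ½ - √10/3 (D(u) = ½ - √(36 + 4)/6 = ½ - √10/3)
D(-39) + v(63, -58) = (½ - √10/3) + (18 + 63) = (½ - √10/3) + 81 = 163/2 - √10/3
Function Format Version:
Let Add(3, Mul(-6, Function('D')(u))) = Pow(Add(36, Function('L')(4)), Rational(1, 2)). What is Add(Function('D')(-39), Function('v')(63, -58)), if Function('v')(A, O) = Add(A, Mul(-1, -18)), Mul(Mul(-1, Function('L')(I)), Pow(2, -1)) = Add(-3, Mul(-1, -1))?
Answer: Add(Rational(163, 2), Mul(Rational(-1, 3), Pow(10, Rational(1, 2)))) ≈ 80.446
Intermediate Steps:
Function('L')(I) = 4 (Function('L')(I) = Mul(-2, Add(-3, Mul(-1, -1))) = Mul(-2, Add(-3, 1)) = Mul(-2, -2) = 4)
Function('v')(A, O) = Add(18, A) (Function('v')(A, O) = Add(A, 18) = Add(18, A))
Function('D')(u) = Add(Rational(1, 2), Mul(Rational(-1, 3), Pow(10, Rational(1, 2)))) (Function('D')(u) = Add(Rational(1, 2), Mul(Rational(-1, 6), Pow(Add(36, 4), Rational(1, 2)))) = Add(Rational(1, 2), Mul(Rational(-1, 6), Pow(40, Rational(1, 2)))) = Add(Rational(1, 2), Mul(Rational(-1, 6), Mul(2, Pow(10, Rational(1, 2))))) = Add(Rational(1, 2), Mul(Rational(-1, 3), Pow(10, Rational(1, 2)))))
Add(Function('D')(-39), Function('v')(63, -58)) = Add(Add(Rational(1, 2), Mul(Rational(-1, 3), Pow(10, Rational(1, 2)))), Add(18, 63)) = Add(Add(Rational(1, 2), Mul(Rational(-1, 3), Pow(10, Rational(1, 2)))), 81) = Add(Rational(163, 2), Mul(Rational(-1, 3), Pow(10, Rational(1, 2))))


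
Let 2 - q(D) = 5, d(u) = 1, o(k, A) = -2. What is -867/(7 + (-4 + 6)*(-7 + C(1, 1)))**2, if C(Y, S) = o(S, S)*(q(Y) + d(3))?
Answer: -867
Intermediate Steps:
q(D) = -3 (q(D) = 2 - 1*5 = 2 - 5 = -3)
C(Y, S) = 4 (C(Y, S) = -2*(-3 + 1) = -2*(-2) = 4)
-867/(7 + (-4 + 6)*(-7 + C(1, 1)))**2 = -867/(7 + (-4 + 6)*(-7 + 4))**2 = -867/(7 + 2*(-3))**2 = -867/(7 - 6)**2 = -867/(1**2) = -867/1 = -867*1 = -867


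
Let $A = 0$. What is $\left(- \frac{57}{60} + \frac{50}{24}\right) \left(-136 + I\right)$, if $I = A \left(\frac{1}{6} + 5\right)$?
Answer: $- \frac{2312}{15} \approx -154.13$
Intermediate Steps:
$I = 0$ ($I = 0 \left(\frac{1}{6} + 5\right) = 0 \cdot \frac{31}{6} = 0$)
$\left(- \frac{57}{60} + \frac{50}{24}\right) \left(-136 + I\right) = \left(- \frac{57}{60} + \frac{50}{24}\right) \left(-136 + 0\right) = \left(\left(-57\right) \frac{1}{60} + 50 \cdot \frac{1}{24}\right) \left(-136\right) = \left(- \frac{19}{20} + \frac{25}{12}\right) \left(-136\right) = \frac{17}{15} \left(-136\right) = - \frac{2312}{15}$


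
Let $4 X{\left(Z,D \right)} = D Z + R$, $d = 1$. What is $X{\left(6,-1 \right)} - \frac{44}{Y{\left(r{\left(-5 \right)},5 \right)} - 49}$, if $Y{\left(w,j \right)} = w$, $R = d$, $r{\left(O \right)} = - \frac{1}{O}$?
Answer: $- \frac{85}{244} \approx -0.34836$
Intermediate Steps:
$R = 1$
$X{\left(Z,D \right)} = \frac{1}{4} + \frac{D Z}{4}$ ($X{\left(Z,D \right)} = \frac{D Z + 1}{4} = \frac{1 + D Z}{4} = \frac{1}{4} + \frac{D Z}{4}$)
$X{\left(6,-1 \right)} - \frac{44}{Y{\left(r{\left(-5 \right)},5 \right)} - 49} = \left(\frac{1}{4} + \frac{1}{4} \left(-1\right) 6\right) - \frac{44}{- \frac{1}{-5} - 49} = \left(\frac{1}{4} - \frac{3}{2}\right) - \frac{44}{\left(-1\right) \left(- \frac{1}{5}\right) - 49} = - \frac{5}{4} - \frac{44}{\frac{1}{5} - 49} = - \frac{5}{4} - \frac{44}{- \frac{244}{5}} = - \frac{5}{4} - - \frac{55}{61} = - \frac{5}{4} + \frac{55}{61} = - \frac{85}{244}$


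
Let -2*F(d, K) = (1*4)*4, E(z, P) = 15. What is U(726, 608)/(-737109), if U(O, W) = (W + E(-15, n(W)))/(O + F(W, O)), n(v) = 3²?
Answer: -623/529244262 ≈ -1.1771e-6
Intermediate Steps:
n(v) = 9
F(d, K) = -8 (F(d, K) = -1*4*4/2 = -2*4 = -½*16 = -8)
U(O, W) = (15 + W)/(-8 + O) (U(O, W) = (W + 15)/(O - 8) = (15 + W)/(-8 + O))
U(726, 608)/(-737109) = ((15 + 608)/(-8 + 726))/(-737109) = (623/718)*(-1/737109) = -623/529244262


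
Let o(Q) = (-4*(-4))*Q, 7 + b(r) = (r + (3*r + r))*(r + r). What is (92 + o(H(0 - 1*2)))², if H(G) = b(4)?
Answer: 6451600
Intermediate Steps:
b(r) = -7 + 10*r² (b(r) = -7 + (r + (3*r + r))*(r + r) = -7 + (r + 4*r)*(2*r) = -7 + (5*r)*(2*r) = -7 + 10*r²)
H(G) = 153 (H(G) = -7 + 10*4² = -7 + 10*16 = -7 + 160 = 153)
o(Q) = 16*Q
(92 + o(H(0 - 1*2)))² = (92 + 16*153)² = (92 + 2448)² = 2540² = 6451600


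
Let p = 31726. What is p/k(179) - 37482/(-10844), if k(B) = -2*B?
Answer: -82654547/970538 ≈ -85.164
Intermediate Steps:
p/k(179) - 37482/(-10844) = 31726/((-2*179)) - 37482/(-10844) = 31726/(-358) - 37482*(-1/10844) = 31726*(-1/358) + 18741/5422 = -15863/179 + 18741/5422 = -82654547/970538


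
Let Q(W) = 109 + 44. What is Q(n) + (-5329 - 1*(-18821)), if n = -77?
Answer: 13645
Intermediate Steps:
Q(W) = 153
Q(n) + (-5329 - 1*(-18821)) = 153 + (-5329 - 1*(-18821)) = 153 + (-5329 + 18821) = 153 + 13492 = 13645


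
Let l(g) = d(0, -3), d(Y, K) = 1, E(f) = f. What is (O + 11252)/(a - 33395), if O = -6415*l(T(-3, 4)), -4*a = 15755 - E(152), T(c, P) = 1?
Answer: -19348/149183 ≈ -0.12969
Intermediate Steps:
a = -15603/4 (a = -(15755 - 1*152)/4 = -(15755 - 152)/4 = -1/4*15603 = -15603/4 ≈ -3900.8)
l(g) = 1
O = -6415 (O = -6415*1 = -6415)
(O + 11252)/(a - 33395) = (-6415 + 11252)/(-15603/4 - 33395) = 4837/(-149183/4) = 4837*(-4/149183) = -19348/149183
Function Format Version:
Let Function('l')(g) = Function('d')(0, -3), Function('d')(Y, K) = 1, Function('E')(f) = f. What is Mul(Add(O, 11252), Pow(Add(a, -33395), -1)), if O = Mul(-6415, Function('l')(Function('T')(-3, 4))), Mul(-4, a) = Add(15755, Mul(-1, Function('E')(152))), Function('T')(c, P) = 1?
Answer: Rational(-19348, 149183) ≈ -0.12969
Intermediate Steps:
a = Rational(-15603, 4) (a = Mul(Rational(-1, 4), Add(15755, Mul(-1, 152))) = Mul(Rational(-1, 4), Add(15755, -152)) = Mul(Rational(-1, 4), 15603) = Rational(-15603, 4) ≈ -3900.8)
Function('l')(g) = 1
O = -6415 (O = Mul(-6415, 1) = -6415)
Mul(Add(O, 11252), Pow(Add(a, -33395), -1)) = Mul(Add(-6415, 11252), Pow(Add(Rational(-15603, 4), -33395), -1)) = Mul(4837, Pow(Rational(-149183, 4), -1)) = Mul(4837, Rational(-4, 149183)) = Rational(-19348, 149183)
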